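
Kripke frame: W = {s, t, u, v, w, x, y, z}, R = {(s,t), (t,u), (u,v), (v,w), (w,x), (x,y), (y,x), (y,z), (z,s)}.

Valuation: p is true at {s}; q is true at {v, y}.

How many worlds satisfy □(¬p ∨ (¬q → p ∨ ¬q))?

8

s: successors {t}; ¬p ∨ (¬q → p ∨ ¬q) there: t:T. ✓
t: successors {u}; ¬p ∨ (¬q → p ∨ ¬q) there: u:T. ✓
u: successors {v}; ¬p ∨ (¬q → p ∨ ¬q) there: v:T. ✓
v: successors {w}; ¬p ∨ (¬q → p ∨ ¬q) there: w:T. ✓
w: successors {x}; ¬p ∨ (¬q → p ∨ ¬q) there: x:T. ✓
x: successors {y}; ¬p ∨ (¬q → p ∨ ¬q) there: y:T. ✓
y: successors {x, z}; ¬p ∨ (¬q → p ∨ ¬q) there: x:T, z:T. ✓
z: successors {s}; ¬p ∨ (¬q → p ∨ ¬q) there: s:T. ✓
Satisfying worlds: {s, t, u, v, w, x, y, z}.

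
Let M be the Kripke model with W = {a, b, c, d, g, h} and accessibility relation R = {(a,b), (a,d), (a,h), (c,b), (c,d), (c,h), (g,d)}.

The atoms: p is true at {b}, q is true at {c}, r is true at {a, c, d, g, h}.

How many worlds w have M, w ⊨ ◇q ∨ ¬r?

a: ◇q is F, ¬r is F. ✗
b: ◇q is F, ¬r is T. ✓
c: ◇q is F, ¬r is F. ✗
d: ◇q is F, ¬r is F. ✗
g: ◇q is F, ¬r is F. ✗
h: ◇q is F, ¬r is F. ✗
Satisfying worlds: {b}.

1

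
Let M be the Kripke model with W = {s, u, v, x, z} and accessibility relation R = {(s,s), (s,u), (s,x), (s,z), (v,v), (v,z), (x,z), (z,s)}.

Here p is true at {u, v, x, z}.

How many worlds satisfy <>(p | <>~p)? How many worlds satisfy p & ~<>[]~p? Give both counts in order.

4 and 2

For <>(p | <>~p):
s: successors {s, u, x, z}; p | <>~p there: s:T, u:T, x:T, z:T. ✓
u: no successors, so <>(p | <>~p) fails. ✗
v: successors {v, z}; p | <>~p there: v:T, z:T. ✓
x: successors {z}; p | <>~p there: z:T. ✓
z: successors {s}; p | <>~p there: s:T. ✓
— 4 worlds.
For p & ~<>[]~p:
s: p is F, ~<>[]~p is F. ✗
u: p is T, ~<>[]~p is T. ✓
v: p is T, ~<>[]~p is F. ✗
x: p is T, ~<>[]~p is F. ✗
z: p is T, ~<>[]~p is T. ✓
— 2 worlds.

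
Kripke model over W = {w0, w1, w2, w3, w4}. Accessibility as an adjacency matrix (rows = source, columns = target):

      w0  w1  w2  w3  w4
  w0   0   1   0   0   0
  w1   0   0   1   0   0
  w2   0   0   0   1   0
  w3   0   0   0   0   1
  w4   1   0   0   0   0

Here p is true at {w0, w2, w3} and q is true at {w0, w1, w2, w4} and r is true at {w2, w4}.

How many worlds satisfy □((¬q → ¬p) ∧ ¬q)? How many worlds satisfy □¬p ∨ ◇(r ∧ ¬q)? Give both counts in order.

For □((¬q → ¬p) ∧ ¬q):
w0: successors {w1}; (¬q → ¬p) ∧ ¬q there: w1:F. ✗
w1: successors {w2}; (¬q → ¬p) ∧ ¬q there: w2:F. ✗
w2: successors {w3}; (¬q → ¬p) ∧ ¬q there: w3:F. ✗
w3: successors {w4}; (¬q → ¬p) ∧ ¬q there: w4:F. ✗
w4: successors {w0}; (¬q → ¬p) ∧ ¬q there: w0:F. ✗
— 0 worlds.
For □¬p ∨ ◇(r ∧ ¬q):
w0: □¬p is T, ◇(r ∧ ¬q) is F. ✓
w1: □¬p is F, ◇(r ∧ ¬q) is F. ✗
w2: □¬p is F, ◇(r ∧ ¬q) is F. ✗
w3: □¬p is T, ◇(r ∧ ¬q) is F. ✓
w4: □¬p is F, ◇(r ∧ ¬q) is F. ✗
— 2 worlds.

0 and 2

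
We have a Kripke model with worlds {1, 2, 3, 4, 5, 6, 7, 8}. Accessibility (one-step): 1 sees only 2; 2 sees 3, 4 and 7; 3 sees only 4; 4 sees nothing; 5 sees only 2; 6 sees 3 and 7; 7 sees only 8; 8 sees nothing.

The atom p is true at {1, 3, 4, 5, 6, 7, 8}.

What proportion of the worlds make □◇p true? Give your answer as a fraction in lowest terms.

5/8

1: successors {2}; ◇p there: 2:T. ✓
2: successors {3, 4, 7}; ◇p there: 3:T, 4:F, 7:T. ✗
3: successors {4}; ◇p there: 4:F. ✗
4: no successors, so □◇p holds vacuously. ✓
5: successors {2}; ◇p there: 2:T. ✓
6: successors {3, 7}; ◇p there: 3:T, 7:T. ✓
7: successors {8}; ◇p there: 8:F. ✗
8: no successors, so □◇p holds vacuously. ✓
That's 5 of 8 worlds, so 5/8.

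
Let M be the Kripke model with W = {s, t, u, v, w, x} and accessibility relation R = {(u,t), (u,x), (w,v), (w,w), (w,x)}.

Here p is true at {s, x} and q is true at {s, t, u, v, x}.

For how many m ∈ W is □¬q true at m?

s: no successors, so □¬q holds vacuously. ✓
t: no successors, so □¬q holds vacuously. ✓
u: successors {t, x}; ¬q there: t:F, x:F. ✗
v: no successors, so □¬q holds vacuously. ✓
w: successors {v, w, x}; ¬q there: v:F, w:T, x:F. ✗
x: no successors, so □¬q holds vacuously. ✓
Satisfying worlds: {s, t, v, x}.

4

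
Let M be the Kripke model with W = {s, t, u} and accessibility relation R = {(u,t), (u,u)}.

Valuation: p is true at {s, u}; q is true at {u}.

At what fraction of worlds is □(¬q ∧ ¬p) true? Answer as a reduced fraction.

s: no successors, so □(¬q ∧ ¬p) holds vacuously. ✓
t: no successors, so □(¬q ∧ ¬p) holds vacuously. ✓
u: successors {t, u}; ¬q ∧ ¬p there: t:T, u:F. ✗
That's 2 of 3 worlds, so 2/3.

2/3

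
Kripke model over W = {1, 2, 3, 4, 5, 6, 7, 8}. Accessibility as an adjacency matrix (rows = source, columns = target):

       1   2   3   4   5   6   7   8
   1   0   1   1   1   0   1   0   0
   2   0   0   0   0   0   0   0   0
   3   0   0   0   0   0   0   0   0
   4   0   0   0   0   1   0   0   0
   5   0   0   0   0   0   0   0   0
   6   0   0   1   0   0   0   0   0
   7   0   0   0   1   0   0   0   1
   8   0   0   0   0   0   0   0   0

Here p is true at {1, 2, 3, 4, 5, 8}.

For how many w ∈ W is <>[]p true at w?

1: successors {2, 3, 4, 6}; []p there: 2:T, 3:T, 4:T, 6:T. ✓
2: no successors, so <>[]p fails. ✗
3: no successors, so <>[]p fails. ✗
4: successors {5}; []p there: 5:T. ✓
5: no successors, so <>[]p fails. ✗
6: successors {3}; []p there: 3:T. ✓
7: successors {4, 8}; []p there: 4:T, 8:T. ✓
8: no successors, so <>[]p fails. ✗
Satisfying worlds: {1, 4, 6, 7}.

4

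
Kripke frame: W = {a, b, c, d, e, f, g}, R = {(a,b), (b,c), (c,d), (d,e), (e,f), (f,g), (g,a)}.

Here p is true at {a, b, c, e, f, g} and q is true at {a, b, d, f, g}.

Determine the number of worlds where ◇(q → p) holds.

6

a: successors {b}; q → p there: b:T. ✓
b: successors {c}; q → p there: c:T. ✓
c: successors {d}; q → p there: d:F. ✗
d: successors {e}; q → p there: e:T. ✓
e: successors {f}; q → p there: f:T. ✓
f: successors {g}; q → p there: g:T. ✓
g: successors {a}; q → p there: a:T. ✓
Satisfying worlds: {a, b, d, e, f, g}.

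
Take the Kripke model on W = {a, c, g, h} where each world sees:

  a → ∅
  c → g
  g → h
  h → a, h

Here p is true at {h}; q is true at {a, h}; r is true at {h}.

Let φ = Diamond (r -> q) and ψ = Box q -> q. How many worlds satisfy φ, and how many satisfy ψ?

For Diamond (r -> q):
a: no successors, so Diamond (r -> q) fails. ✗
c: successors {g}; r -> q there: g:T. ✓
g: successors {h}; r -> q there: h:T. ✓
h: successors {a, h}; r -> q there: a:T, h:T. ✓
— 3 worlds.
For Box q -> q:
a: Box q is T, q is T. ✓
c: Box q is F, q is F. ✓
g: Box q is T, q is F. ✗
h: Box q is T, q is T. ✓
— 3 worlds.

3 and 3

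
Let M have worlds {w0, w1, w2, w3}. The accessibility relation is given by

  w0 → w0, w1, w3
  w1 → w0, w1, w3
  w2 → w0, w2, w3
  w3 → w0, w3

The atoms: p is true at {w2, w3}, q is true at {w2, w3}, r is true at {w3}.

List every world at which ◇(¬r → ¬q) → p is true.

w0: ◇(¬r → ¬q) is T, p is F. ✗
w1: ◇(¬r → ¬q) is T, p is F. ✗
w2: ◇(¬r → ¬q) is T, p is T. ✓
w3: ◇(¬r → ¬q) is T, p is T. ✓

{w2, w3}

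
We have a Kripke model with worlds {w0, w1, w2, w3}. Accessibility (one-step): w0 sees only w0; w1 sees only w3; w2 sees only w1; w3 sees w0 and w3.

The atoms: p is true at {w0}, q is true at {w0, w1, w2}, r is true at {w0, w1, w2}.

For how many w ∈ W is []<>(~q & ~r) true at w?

w0: successors {w0}; <>(~q & ~r) there: w0:F. ✗
w1: successors {w3}; <>(~q & ~r) there: w3:T. ✓
w2: successors {w1}; <>(~q & ~r) there: w1:T. ✓
w3: successors {w0, w3}; <>(~q & ~r) there: w0:F, w3:T. ✗
Satisfying worlds: {w1, w2}.

2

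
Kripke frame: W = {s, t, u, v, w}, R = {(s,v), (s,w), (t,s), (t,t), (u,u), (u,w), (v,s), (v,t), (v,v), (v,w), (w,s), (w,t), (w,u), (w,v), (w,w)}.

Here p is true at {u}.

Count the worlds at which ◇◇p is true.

4

s: successors {v, w}; ◇p there: v:F, w:T. ✓
t: successors {s, t}; ◇p there: s:F, t:F. ✗
u: successors {u, w}; ◇p there: u:T, w:T. ✓
v: successors {s, t, v, w}; ◇p there: s:F, t:F, v:F, w:T. ✓
w: successors {s, t, u, v, w}; ◇p there: s:F, t:F, u:T, v:F, w:T. ✓
Satisfying worlds: {s, u, v, w}.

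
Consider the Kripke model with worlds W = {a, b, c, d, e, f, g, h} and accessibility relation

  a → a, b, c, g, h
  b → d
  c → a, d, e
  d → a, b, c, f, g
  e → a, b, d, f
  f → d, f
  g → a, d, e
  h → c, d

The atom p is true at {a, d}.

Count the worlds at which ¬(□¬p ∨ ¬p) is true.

2

a: □¬p ∨ ¬p is F. ✓
b: □¬p ∨ ¬p is T. ✗
c: □¬p ∨ ¬p is T. ✗
d: □¬p ∨ ¬p is F. ✓
e: □¬p ∨ ¬p is T. ✗
f: □¬p ∨ ¬p is T. ✗
g: □¬p ∨ ¬p is T. ✗
h: □¬p ∨ ¬p is T. ✗
Satisfying worlds: {a, d}.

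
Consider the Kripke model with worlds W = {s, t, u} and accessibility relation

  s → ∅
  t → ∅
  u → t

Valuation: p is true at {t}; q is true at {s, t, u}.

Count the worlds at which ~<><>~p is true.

s: <><>~p is F. ✓
t: <><>~p is F. ✓
u: <><>~p is F. ✓
Satisfying worlds: {s, t, u}.

3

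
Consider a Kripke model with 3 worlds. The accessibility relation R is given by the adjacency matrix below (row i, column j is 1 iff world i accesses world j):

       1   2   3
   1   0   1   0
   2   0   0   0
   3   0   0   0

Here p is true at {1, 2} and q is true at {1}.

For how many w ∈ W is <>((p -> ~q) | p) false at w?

1: successors {2}; (p -> ~q) | p there: 2:T. ✓
2: no successors, so <>((p -> ~q) | p) fails. ✗
3: no successors, so <>((p -> ~q) | p) fails. ✗
Satisfying worlds: {1}.
So <>((p -> ~q) | p) fails at the other 2 worlds.

2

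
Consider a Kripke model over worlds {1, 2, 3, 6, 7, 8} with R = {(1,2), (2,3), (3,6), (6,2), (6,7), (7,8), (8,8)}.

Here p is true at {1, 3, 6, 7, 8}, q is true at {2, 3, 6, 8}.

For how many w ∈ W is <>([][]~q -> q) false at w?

1: successors {2}; [][]~q -> q there: 2:T. ✓
2: successors {3}; [][]~q -> q there: 3:T. ✓
3: successors {6}; [][]~q -> q there: 6:T. ✓
6: successors {2, 7}; [][]~q -> q there: 2:T, 7:T. ✓
7: successors {8}; [][]~q -> q there: 8:T. ✓
8: successors {8}; [][]~q -> q there: 8:T. ✓
Satisfying worlds: {1, 2, 3, 6, 7, 8}.
So <>([][]~q -> q) fails at the other 0 worlds.

0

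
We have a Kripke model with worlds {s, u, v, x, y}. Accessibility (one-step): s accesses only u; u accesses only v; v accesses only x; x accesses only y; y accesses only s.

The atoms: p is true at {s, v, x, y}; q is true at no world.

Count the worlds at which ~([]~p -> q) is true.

s: []~p -> q is F. ✓
u: []~p -> q is T. ✗
v: []~p -> q is T. ✗
x: []~p -> q is T. ✗
y: []~p -> q is T. ✗
Satisfying worlds: {s}.

1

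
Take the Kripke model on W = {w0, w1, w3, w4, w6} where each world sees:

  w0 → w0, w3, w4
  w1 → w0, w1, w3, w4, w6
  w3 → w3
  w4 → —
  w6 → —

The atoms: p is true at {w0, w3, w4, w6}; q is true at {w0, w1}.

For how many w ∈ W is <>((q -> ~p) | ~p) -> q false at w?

w0: <>((q -> ~p) | ~p) is T, q is T. ✓
w1: <>((q -> ~p) | ~p) is T, q is T. ✓
w3: <>((q -> ~p) | ~p) is T, q is F. ✗
w4: <>((q -> ~p) | ~p) is F, q is F. ✓
w6: <>((q -> ~p) | ~p) is F, q is F. ✓
Satisfying worlds: {w0, w1, w4, w6}.
So <>((q -> ~p) | ~p) -> q fails at the other 1 world.

1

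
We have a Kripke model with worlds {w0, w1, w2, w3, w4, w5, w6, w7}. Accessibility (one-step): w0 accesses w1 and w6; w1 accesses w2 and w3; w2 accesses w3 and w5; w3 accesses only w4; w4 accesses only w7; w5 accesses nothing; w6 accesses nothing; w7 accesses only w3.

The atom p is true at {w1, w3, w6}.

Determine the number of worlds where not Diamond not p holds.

w0: Diamond not p is F. ✓
w1: Diamond not p is T. ✗
w2: Diamond not p is T. ✗
w3: Diamond not p is T. ✗
w4: Diamond not p is T. ✗
w5: Diamond not p is F. ✓
w6: Diamond not p is F. ✓
w7: Diamond not p is F. ✓
Satisfying worlds: {w0, w5, w6, w7}.

4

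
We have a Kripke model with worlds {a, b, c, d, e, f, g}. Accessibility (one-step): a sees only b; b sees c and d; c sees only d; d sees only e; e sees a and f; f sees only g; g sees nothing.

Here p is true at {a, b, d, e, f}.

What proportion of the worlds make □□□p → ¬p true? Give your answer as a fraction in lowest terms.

4/7

a: □□□p is T, ¬p is F. ✗
b: □□□p is T, ¬p is F. ✗
c: □□□p is T, ¬p is T. ✓
d: □□□p is F, ¬p is F. ✓
e: □□□p is F, ¬p is F. ✓
f: □□□p is T, ¬p is F. ✗
g: □□□p is T, ¬p is T. ✓
That's 4 of 7 worlds, so 4/7.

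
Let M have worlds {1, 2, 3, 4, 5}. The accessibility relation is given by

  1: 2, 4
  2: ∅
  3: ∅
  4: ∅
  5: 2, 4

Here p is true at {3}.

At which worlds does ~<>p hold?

{1, 2, 3, 4, 5}

1: <>p is F. ✓
2: <>p is F. ✓
3: <>p is F. ✓
4: <>p is F. ✓
5: <>p is F. ✓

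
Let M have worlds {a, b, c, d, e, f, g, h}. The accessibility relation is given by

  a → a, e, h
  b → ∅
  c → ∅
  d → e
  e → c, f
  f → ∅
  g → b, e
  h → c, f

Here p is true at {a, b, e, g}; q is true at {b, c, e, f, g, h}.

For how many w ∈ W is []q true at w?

7

a: successors {a, e, h}; q there: a:F, e:T, h:T. ✗
b: no successors, so []q holds vacuously. ✓
c: no successors, so []q holds vacuously. ✓
d: successors {e}; q there: e:T. ✓
e: successors {c, f}; q there: c:T, f:T. ✓
f: no successors, so []q holds vacuously. ✓
g: successors {b, e}; q there: b:T, e:T. ✓
h: successors {c, f}; q there: c:T, f:T. ✓
Satisfying worlds: {b, c, d, e, f, g, h}.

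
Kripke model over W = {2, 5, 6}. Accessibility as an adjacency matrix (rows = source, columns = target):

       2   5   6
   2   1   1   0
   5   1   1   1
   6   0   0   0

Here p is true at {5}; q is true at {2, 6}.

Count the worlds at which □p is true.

1

2: successors {2, 5}; p there: 2:F, 5:T. ✗
5: successors {2, 5, 6}; p there: 2:F, 5:T, 6:F. ✗
6: no successors, so □p holds vacuously. ✓
Satisfying worlds: {6}.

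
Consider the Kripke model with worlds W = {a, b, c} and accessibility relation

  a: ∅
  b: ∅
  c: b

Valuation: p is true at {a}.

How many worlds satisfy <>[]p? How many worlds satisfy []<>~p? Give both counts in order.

For <>[]p:
a: no successors, so <>[]p fails. ✗
b: no successors, so <>[]p fails. ✗
c: successors {b}; []p there: b:T. ✓
— 1 world.
For []<>~p:
a: no successors, so []<>~p holds vacuously. ✓
b: no successors, so []<>~p holds vacuously. ✓
c: successors {b}; <>~p there: b:F. ✗
— 2 worlds.

1 and 2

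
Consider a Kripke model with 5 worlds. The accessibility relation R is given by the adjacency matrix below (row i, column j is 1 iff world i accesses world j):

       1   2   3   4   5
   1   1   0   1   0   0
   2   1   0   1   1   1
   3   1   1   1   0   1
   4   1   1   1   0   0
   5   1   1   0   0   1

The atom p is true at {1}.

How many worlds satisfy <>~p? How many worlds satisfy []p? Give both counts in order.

5 and 0

For <>~p:
1: successors {1, 3}; ~p there: 1:F, 3:T. ✓
2: successors {1, 3, 4, 5}; ~p there: 1:F, 3:T, 4:T, 5:T. ✓
3: successors {1, 2, 3, 5}; ~p there: 1:F, 2:T, 3:T, 5:T. ✓
4: successors {1, 2, 3}; ~p there: 1:F, 2:T, 3:T. ✓
5: successors {1, 2, 5}; ~p there: 1:F, 2:T, 5:T. ✓
— 5 worlds.
For []p:
1: successors {1, 3}; p there: 1:T, 3:F. ✗
2: successors {1, 3, 4, 5}; p there: 1:T, 3:F, 4:F, 5:F. ✗
3: successors {1, 2, 3, 5}; p there: 1:T, 2:F, 3:F, 5:F. ✗
4: successors {1, 2, 3}; p there: 1:T, 2:F, 3:F. ✗
5: successors {1, 2, 5}; p there: 1:T, 2:F, 5:F. ✗
— 0 worlds.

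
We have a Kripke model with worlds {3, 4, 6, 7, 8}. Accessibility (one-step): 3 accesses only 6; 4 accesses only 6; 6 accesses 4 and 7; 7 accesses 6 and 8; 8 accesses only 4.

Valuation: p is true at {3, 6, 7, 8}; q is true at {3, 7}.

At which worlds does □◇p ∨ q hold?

{3, 4, 6, 7, 8}

3: □◇p is T, q is T. ✓
4: □◇p is T, q is F. ✓
6: □◇p is T, q is F. ✓
7: □◇p is F, q is T. ✓
8: □◇p is T, q is F. ✓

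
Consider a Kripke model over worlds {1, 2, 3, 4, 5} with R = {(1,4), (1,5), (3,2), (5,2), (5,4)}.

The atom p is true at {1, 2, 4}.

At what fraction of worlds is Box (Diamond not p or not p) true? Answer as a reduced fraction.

1: successors {4, 5}; Diamond not p or not p there: 4:F, 5:T. ✗
2: no successors, so Box (Diamond not p or not p) holds vacuously. ✓
3: successors {2}; Diamond not p or not p there: 2:F. ✗
4: no successors, so Box (Diamond not p or not p) holds vacuously. ✓
5: successors {2, 4}; Diamond not p or not p there: 2:F, 4:F. ✗
That's 2 of 5 worlds, so 2/5.

2/5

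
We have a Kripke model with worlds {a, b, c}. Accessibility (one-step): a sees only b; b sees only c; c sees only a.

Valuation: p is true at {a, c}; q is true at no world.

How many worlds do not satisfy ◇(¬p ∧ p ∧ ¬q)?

3

a: successors {b}; ¬p ∧ p ∧ ¬q there: b:F. ✗
b: successors {c}; ¬p ∧ p ∧ ¬q there: c:F. ✗
c: successors {a}; ¬p ∧ p ∧ ¬q there: a:F. ✗
Satisfying worlds: ∅.
So ◇(¬p ∧ p ∧ ¬q) fails at the other 3 worlds.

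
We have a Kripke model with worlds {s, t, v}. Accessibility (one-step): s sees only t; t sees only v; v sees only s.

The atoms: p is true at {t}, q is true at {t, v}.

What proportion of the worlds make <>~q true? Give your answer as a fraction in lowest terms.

1/3

s: successors {t}; ~q there: t:F. ✗
t: successors {v}; ~q there: v:F. ✗
v: successors {s}; ~q there: s:T. ✓
That's 1 of 3 worlds, so 1/3.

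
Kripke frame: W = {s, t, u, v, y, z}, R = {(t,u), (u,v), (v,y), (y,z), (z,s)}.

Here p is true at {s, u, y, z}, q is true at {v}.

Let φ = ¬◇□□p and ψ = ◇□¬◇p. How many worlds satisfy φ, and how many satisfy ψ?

1 and 2

For ¬◇□□p:
s: ◇□□p is F. ✓
t: ◇□□p is T. ✗
u: ◇□□p is T. ✗
v: ◇□□p is T. ✗
y: ◇□□p is T. ✗
z: ◇□□p is T. ✗
— 1 world.
For ◇□¬◇p:
s: no successors, so ◇□¬◇p fails. ✗
t: successors {u}; □¬◇p there: u:F. ✗
u: successors {v}; □¬◇p there: v:F. ✗
v: successors {y}; □¬◇p there: y:F. ✗
y: successors {z}; □¬◇p there: z:T. ✓
z: successors {s}; □¬◇p there: s:T. ✓
— 2 worlds.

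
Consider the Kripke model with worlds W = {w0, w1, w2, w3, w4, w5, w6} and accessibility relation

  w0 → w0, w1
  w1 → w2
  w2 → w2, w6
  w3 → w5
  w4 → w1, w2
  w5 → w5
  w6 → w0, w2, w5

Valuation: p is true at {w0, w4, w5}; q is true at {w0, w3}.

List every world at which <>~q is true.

{w0, w1, w2, w3, w4, w5, w6}

w0: successors {w0, w1}; ~q there: w0:F, w1:T. ✓
w1: successors {w2}; ~q there: w2:T. ✓
w2: successors {w2, w6}; ~q there: w2:T, w6:T. ✓
w3: successors {w5}; ~q there: w5:T. ✓
w4: successors {w1, w2}; ~q there: w1:T, w2:T. ✓
w5: successors {w5}; ~q there: w5:T. ✓
w6: successors {w0, w2, w5}; ~q there: w0:F, w2:T, w5:T. ✓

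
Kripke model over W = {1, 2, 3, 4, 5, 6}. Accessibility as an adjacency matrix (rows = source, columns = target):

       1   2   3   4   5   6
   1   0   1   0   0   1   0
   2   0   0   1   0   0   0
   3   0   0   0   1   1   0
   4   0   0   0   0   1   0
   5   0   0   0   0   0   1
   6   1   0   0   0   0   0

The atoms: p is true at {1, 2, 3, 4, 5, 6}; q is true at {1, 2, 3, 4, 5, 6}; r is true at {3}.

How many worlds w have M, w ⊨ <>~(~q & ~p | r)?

5

1: successors {2, 5}; ~(~q & ~p | r) there: 2:T, 5:T. ✓
2: successors {3}; ~(~q & ~p | r) there: 3:F. ✗
3: successors {4, 5}; ~(~q & ~p | r) there: 4:T, 5:T. ✓
4: successors {5}; ~(~q & ~p | r) there: 5:T. ✓
5: successors {6}; ~(~q & ~p | r) there: 6:T. ✓
6: successors {1}; ~(~q & ~p | r) there: 1:T. ✓
Satisfying worlds: {1, 3, 4, 5, 6}.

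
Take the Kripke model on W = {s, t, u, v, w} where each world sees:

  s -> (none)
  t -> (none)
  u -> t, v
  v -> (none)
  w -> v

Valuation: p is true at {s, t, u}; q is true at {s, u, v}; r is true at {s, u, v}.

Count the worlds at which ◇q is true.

s: no successors, so ◇q fails. ✗
t: no successors, so ◇q fails. ✗
u: successors {t, v}; q there: t:F, v:T. ✓
v: no successors, so ◇q fails. ✗
w: successors {v}; q there: v:T. ✓
Satisfying worlds: {u, w}.

2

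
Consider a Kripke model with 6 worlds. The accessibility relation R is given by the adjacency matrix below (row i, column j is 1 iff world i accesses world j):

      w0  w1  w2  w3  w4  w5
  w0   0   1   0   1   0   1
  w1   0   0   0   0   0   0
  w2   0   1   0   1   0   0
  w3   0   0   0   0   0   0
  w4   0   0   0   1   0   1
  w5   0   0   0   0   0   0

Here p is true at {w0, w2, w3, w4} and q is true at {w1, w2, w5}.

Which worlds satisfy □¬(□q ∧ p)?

{w1, w3, w5}

w0: successors {w1, w3, w5}; ¬(□q ∧ p) there: w1:T, w3:F, w5:T. ✗
w1: no successors, so □¬(□q ∧ p) holds vacuously. ✓
w2: successors {w1, w3}; ¬(□q ∧ p) there: w1:T, w3:F. ✗
w3: no successors, so □¬(□q ∧ p) holds vacuously. ✓
w4: successors {w3, w5}; ¬(□q ∧ p) there: w3:F, w5:T. ✗
w5: no successors, so □¬(□q ∧ p) holds vacuously. ✓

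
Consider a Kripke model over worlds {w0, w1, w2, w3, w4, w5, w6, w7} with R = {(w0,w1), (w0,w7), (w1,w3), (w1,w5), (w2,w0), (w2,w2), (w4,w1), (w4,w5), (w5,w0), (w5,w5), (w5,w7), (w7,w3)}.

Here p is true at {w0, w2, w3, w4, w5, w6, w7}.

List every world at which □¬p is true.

{w3, w6}

w0: successors {w1, w7}; ¬p there: w1:T, w7:F. ✗
w1: successors {w3, w5}; ¬p there: w3:F, w5:F. ✗
w2: successors {w0, w2}; ¬p there: w0:F, w2:F. ✗
w3: no successors, so □¬p holds vacuously. ✓
w4: successors {w1, w5}; ¬p there: w1:T, w5:F. ✗
w5: successors {w0, w5, w7}; ¬p there: w0:F, w5:F, w7:F. ✗
w6: no successors, so □¬p holds vacuously. ✓
w7: successors {w3}; ¬p there: w3:F. ✗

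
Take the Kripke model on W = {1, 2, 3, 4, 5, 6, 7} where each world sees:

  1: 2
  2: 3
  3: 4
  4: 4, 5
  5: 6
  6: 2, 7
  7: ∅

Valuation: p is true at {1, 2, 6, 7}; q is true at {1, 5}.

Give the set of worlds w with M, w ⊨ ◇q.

1: successors {2}; q there: 2:F. ✗
2: successors {3}; q there: 3:F. ✗
3: successors {4}; q there: 4:F. ✗
4: successors {4, 5}; q there: 4:F, 5:T. ✓
5: successors {6}; q there: 6:F. ✗
6: successors {2, 7}; q there: 2:F, 7:F. ✗
7: no successors, so ◇q fails. ✗

{4}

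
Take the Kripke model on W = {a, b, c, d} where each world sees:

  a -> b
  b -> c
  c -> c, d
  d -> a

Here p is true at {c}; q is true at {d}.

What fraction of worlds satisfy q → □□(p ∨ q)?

3/4

a: q is F, □□(p ∨ q) is T. ✓
b: q is F, □□(p ∨ q) is T. ✓
c: q is F, □□(p ∨ q) is F. ✓
d: q is T, □□(p ∨ q) is F. ✗
That's 3 of 4 worlds, so 3/4.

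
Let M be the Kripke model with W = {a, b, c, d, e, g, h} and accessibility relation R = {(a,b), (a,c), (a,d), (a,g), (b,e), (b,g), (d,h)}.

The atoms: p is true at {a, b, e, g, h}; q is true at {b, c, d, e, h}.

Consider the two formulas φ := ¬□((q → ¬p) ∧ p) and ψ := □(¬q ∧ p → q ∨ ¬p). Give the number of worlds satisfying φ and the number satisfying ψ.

3 and 5

For ¬□((q → ¬p) ∧ p):
a: □((q → ¬p) ∧ p) is F. ✓
b: □((q → ¬p) ∧ p) is F. ✓
c: □((q → ¬p) ∧ p) is T. ✗
d: □((q → ¬p) ∧ p) is F. ✓
e: □((q → ¬p) ∧ p) is T. ✗
g: □((q → ¬p) ∧ p) is T. ✗
h: □((q → ¬p) ∧ p) is T. ✗
— 3 worlds.
For □(¬q ∧ p → q ∨ ¬p):
a: successors {b, c, d, g}; ¬q ∧ p → q ∨ ¬p there: b:T, c:T, d:T, g:F. ✗
b: successors {e, g}; ¬q ∧ p → q ∨ ¬p there: e:T, g:F. ✗
c: no successors, so □(¬q ∧ p → q ∨ ¬p) holds vacuously. ✓
d: successors {h}; ¬q ∧ p → q ∨ ¬p there: h:T. ✓
e: no successors, so □(¬q ∧ p → q ∨ ¬p) holds vacuously. ✓
g: no successors, so □(¬q ∧ p → q ∨ ¬p) holds vacuously. ✓
h: no successors, so □(¬q ∧ p → q ∨ ¬p) holds vacuously. ✓
— 5 worlds.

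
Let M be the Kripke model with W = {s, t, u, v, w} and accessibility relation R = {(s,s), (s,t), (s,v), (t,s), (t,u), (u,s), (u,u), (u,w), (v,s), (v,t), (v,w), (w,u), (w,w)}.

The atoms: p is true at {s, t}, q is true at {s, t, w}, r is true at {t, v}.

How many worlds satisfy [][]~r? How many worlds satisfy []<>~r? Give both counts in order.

For [][]~r:
s: successors {s, t, v}; []~r there: s:F, t:T, v:F. ✗
t: successors {s, u}; []~r there: s:F, u:T. ✗
u: successors {s, u, w}; []~r there: s:F, u:T, w:T. ✗
v: successors {s, t, w}; []~r there: s:F, t:T, w:T. ✗
w: successors {u, w}; []~r there: u:T, w:T. ✓
— 1 world.
For []<>~r:
s: successors {s, t, v}; <>~r there: s:T, t:T, v:T. ✓
t: successors {s, u}; <>~r there: s:T, u:T. ✓
u: successors {s, u, w}; <>~r there: s:T, u:T, w:T. ✓
v: successors {s, t, w}; <>~r there: s:T, t:T, w:T. ✓
w: successors {u, w}; <>~r there: u:T, w:T. ✓
— 5 worlds.

1 and 5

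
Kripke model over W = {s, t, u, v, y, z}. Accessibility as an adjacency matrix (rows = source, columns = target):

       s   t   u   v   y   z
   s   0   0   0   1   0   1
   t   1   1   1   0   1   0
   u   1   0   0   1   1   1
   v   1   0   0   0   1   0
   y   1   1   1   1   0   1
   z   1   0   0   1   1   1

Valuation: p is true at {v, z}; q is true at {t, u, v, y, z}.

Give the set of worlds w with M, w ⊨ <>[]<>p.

{s, u, y, z}

s: successors {v, z}; []<>p there: v:T, z:F. ✓
t: successors {s, t, u, y}; []<>p there: s:F, t:F, u:F, y:F. ✗
u: successors {s, v, y, z}; []<>p there: s:F, v:T, y:F, z:F. ✓
v: successors {s, y}; []<>p there: s:F, y:F. ✗
y: successors {s, t, u, v, z}; []<>p there: s:F, t:F, u:F, v:T, z:F. ✓
z: successors {s, v, y, z}; []<>p there: s:F, v:T, y:F, z:F. ✓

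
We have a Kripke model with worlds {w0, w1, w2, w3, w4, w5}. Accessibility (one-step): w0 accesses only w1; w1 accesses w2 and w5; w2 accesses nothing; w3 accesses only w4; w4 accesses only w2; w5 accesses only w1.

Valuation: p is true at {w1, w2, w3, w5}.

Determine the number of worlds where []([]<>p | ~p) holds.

w0: successors {w1}; []<>p | ~p there: w1:F. ✗
w1: successors {w2, w5}; []<>p | ~p there: w2:T, w5:T. ✓
w2: no successors, so []([]<>p | ~p) holds vacuously. ✓
w3: successors {w4}; []<>p | ~p there: w4:T. ✓
w4: successors {w2}; []<>p | ~p there: w2:T. ✓
w5: successors {w1}; []<>p | ~p there: w1:F. ✗
Satisfying worlds: {w1, w2, w3, w4}.

4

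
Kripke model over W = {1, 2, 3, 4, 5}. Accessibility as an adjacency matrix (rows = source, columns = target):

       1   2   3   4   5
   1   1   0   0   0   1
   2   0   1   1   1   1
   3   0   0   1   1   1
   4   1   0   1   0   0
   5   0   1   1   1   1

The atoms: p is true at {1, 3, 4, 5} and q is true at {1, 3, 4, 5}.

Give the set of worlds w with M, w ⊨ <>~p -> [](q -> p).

{1, 2, 3, 4, 5}

1: <>~p is F, [](q -> p) is T. ✓
2: <>~p is T, [](q -> p) is T. ✓
3: <>~p is F, [](q -> p) is T. ✓
4: <>~p is F, [](q -> p) is T. ✓
5: <>~p is T, [](q -> p) is T. ✓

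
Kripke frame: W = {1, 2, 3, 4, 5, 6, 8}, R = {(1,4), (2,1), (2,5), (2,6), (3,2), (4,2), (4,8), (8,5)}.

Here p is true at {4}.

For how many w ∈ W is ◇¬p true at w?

4

1: successors {4}; ¬p there: 4:F. ✗
2: successors {1, 5, 6}; ¬p there: 1:T, 5:T, 6:T. ✓
3: successors {2}; ¬p there: 2:T. ✓
4: successors {2, 8}; ¬p there: 2:T, 8:T. ✓
5: no successors, so ◇¬p fails. ✗
6: no successors, so ◇¬p fails. ✗
8: successors {5}; ¬p there: 5:T. ✓
Satisfying worlds: {2, 3, 4, 8}.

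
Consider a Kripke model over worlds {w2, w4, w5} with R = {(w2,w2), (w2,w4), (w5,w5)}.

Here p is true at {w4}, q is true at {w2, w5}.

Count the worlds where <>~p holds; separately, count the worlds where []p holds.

2 and 1

For <>~p:
w2: successors {w2, w4}; ~p there: w2:T, w4:F. ✓
w4: no successors, so <>~p fails. ✗
w5: successors {w5}; ~p there: w5:T. ✓
— 2 worlds.
For []p:
w2: successors {w2, w4}; p there: w2:F, w4:T. ✗
w4: no successors, so []p holds vacuously. ✓
w5: successors {w5}; p there: w5:F. ✗
— 1 world.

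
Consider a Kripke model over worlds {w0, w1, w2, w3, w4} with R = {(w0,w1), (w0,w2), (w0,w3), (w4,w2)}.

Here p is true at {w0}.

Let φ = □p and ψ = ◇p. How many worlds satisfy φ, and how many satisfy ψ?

3 and 0

For □p:
w0: successors {w1, w2, w3}; p there: w1:F, w2:F, w3:F. ✗
w1: no successors, so □p holds vacuously. ✓
w2: no successors, so □p holds vacuously. ✓
w3: no successors, so □p holds vacuously. ✓
w4: successors {w2}; p there: w2:F. ✗
— 3 worlds.
For ◇p:
w0: successors {w1, w2, w3}; p there: w1:F, w2:F, w3:F. ✗
w1: no successors, so ◇p fails. ✗
w2: no successors, so ◇p fails. ✗
w3: no successors, so ◇p fails. ✗
w4: successors {w2}; p there: w2:F. ✗
— 0 worlds.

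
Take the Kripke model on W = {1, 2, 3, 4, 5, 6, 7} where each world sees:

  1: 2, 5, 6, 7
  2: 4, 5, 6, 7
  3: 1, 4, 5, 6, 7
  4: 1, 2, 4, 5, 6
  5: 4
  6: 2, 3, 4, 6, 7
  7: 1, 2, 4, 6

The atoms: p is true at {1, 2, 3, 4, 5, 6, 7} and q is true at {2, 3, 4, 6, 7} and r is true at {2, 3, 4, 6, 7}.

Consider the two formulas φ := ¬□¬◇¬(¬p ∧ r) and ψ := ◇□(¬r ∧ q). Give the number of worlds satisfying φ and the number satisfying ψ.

7 and 0

For ¬□¬◇¬(¬p ∧ r):
1: □¬◇¬(¬p ∧ r) is F. ✓
2: □¬◇¬(¬p ∧ r) is F. ✓
3: □¬◇¬(¬p ∧ r) is F. ✓
4: □¬◇¬(¬p ∧ r) is F. ✓
5: □¬◇¬(¬p ∧ r) is F. ✓
6: □¬◇¬(¬p ∧ r) is F. ✓
7: □¬◇¬(¬p ∧ r) is F. ✓
— 7 worlds.
For ◇□(¬r ∧ q):
1: successors {2, 5, 6, 7}; □(¬r ∧ q) there: 2:F, 5:F, 6:F, 7:F. ✗
2: successors {4, 5, 6, 7}; □(¬r ∧ q) there: 4:F, 5:F, 6:F, 7:F. ✗
3: successors {1, 4, 5, 6, 7}; □(¬r ∧ q) there: 1:F, 4:F, 5:F, 6:F, 7:F. ✗
4: successors {1, 2, 4, 5, 6}; □(¬r ∧ q) there: 1:F, 2:F, 4:F, 5:F, 6:F. ✗
5: successors {4}; □(¬r ∧ q) there: 4:F. ✗
6: successors {2, 3, 4, 6, 7}; □(¬r ∧ q) there: 2:F, 3:F, 4:F, 6:F, 7:F. ✗
7: successors {1, 2, 4, 6}; □(¬r ∧ q) there: 1:F, 2:F, 4:F, 6:F. ✗
— 0 worlds.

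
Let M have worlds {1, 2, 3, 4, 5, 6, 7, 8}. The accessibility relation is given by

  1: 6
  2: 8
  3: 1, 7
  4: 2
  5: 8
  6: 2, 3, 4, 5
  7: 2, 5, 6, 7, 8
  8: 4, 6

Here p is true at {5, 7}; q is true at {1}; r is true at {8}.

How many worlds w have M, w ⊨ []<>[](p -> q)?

1: successors {6}; <>[](p -> q) there: 6:T. ✓
2: successors {8}; <>[](p -> q) there: 8:T. ✓
3: successors {1, 7}; <>[](p -> q) there: 1:F, 7:T. ✗
4: successors {2}; <>[](p -> q) there: 2:T. ✓
5: successors {8}; <>[](p -> q) there: 8:T. ✓
6: successors {2, 3, 4, 5}; <>[](p -> q) there: 2:T, 3:T, 4:T, 5:T. ✓
7: successors {2, 5, 6, 7, 8}; <>[](p -> q) there: 2:T, 5:T, 6:T, 7:T, 8:T. ✓
8: successors {4, 6}; <>[](p -> q) there: 4:T, 6:T. ✓
Satisfying worlds: {1, 2, 4, 5, 6, 7, 8}.

7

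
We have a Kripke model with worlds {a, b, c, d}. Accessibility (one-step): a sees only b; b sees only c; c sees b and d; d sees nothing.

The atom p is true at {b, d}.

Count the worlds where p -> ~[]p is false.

1

a: p is F, ~[]p is F. ✓
b: p is T, ~[]p is T. ✓
c: p is F, ~[]p is F. ✓
d: p is T, ~[]p is F. ✗
Satisfying worlds: {a, b, c}.
So p -> ~[]p fails at the other 1 world.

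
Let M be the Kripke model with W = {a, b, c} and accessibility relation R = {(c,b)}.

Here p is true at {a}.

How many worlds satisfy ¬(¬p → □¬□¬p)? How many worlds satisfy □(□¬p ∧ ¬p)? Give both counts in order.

1 and 3

For ¬(¬p → □¬□¬p):
a: ¬p → □¬□¬p is T. ✗
b: ¬p → □¬□¬p is T. ✗
c: ¬p → □¬□¬p is F. ✓
— 1 world.
For □(□¬p ∧ ¬p):
a: no successors, so □(□¬p ∧ ¬p) holds vacuously. ✓
b: no successors, so □(□¬p ∧ ¬p) holds vacuously. ✓
c: successors {b}; □¬p ∧ ¬p there: b:T. ✓
— 3 worlds.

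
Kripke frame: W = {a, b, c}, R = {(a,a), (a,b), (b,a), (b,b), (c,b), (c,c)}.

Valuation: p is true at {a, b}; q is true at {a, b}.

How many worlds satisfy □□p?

2

a: successors {a, b}; □p there: a:T, b:T. ✓
b: successors {a, b}; □p there: a:T, b:T. ✓
c: successors {b, c}; □p there: b:T, c:F. ✗
Satisfying worlds: {a, b}.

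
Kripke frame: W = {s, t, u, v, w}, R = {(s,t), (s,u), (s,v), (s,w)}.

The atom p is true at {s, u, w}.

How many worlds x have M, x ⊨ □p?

s: successors {t, u, v, w}; p there: t:F, u:T, v:F, w:T. ✗
t: no successors, so □p holds vacuously. ✓
u: no successors, so □p holds vacuously. ✓
v: no successors, so □p holds vacuously. ✓
w: no successors, so □p holds vacuously. ✓
Satisfying worlds: {t, u, v, w}.

4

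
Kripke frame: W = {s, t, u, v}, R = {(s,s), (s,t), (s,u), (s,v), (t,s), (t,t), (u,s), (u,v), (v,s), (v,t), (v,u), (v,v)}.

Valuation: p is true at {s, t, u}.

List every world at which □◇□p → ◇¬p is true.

{s, u, v}

s: □◇□p is F, ◇¬p is T. ✓
t: □◇□p is T, ◇¬p is F. ✗
u: □◇□p is T, ◇¬p is T. ✓
v: □◇□p is F, ◇¬p is T. ✓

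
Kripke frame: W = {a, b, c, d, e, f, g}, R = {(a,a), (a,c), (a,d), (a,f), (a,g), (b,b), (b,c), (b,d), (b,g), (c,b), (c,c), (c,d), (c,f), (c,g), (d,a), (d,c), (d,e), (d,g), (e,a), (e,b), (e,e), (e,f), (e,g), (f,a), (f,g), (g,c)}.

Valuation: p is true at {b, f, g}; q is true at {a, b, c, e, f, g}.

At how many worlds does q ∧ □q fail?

4

a: q is T, □q is F. ✗
b: q is T, □q is F. ✗
c: q is T, □q is F. ✗
d: q is F, □q is T. ✗
e: q is T, □q is T. ✓
f: q is T, □q is T. ✓
g: q is T, □q is T. ✓
Satisfying worlds: {e, f, g}.
So q ∧ □q fails at the other 4 worlds.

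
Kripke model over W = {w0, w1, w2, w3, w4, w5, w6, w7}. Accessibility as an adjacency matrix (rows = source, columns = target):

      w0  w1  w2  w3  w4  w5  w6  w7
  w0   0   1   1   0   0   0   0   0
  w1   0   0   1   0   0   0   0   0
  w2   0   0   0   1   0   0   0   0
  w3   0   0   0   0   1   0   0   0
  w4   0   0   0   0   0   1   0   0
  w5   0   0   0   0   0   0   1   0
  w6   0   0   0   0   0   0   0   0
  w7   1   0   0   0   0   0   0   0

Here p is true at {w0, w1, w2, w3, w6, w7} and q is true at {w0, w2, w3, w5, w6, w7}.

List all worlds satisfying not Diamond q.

w0: Diamond q is T. ✗
w1: Diamond q is T. ✗
w2: Diamond q is T. ✗
w3: Diamond q is F. ✓
w4: Diamond q is T. ✗
w5: Diamond q is T. ✗
w6: Diamond q is F. ✓
w7: Diamond q is T. ✗

{w3, w6}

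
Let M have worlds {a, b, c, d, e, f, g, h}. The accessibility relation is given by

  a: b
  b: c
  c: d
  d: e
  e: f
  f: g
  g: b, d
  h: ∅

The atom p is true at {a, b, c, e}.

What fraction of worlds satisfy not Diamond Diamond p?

a: Diamond Diamond p is T. ✗
b: Diamond Diamond p is F. ✓
c: Diamond Diamond p is T. ✗
d: Diamond Diamond p is F. ✓
e: Diamond Diamond p is F. ✓
f: Diamond Diamond p is T. ✗
g: Diamond Diamond p is T. ✗
h: Diamond Diamond p is F. ✓
That's 4 of 8 worlds, so 4/8 = 1/2.

1/2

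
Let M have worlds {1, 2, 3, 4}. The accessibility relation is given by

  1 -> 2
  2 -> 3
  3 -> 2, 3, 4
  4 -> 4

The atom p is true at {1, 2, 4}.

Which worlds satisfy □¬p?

1: successors {2}; ¬p there: 2:F. ✗
2: successors {3}; ¬p there: 3:T. ✓
3: successors {2, 3, 4}; ¬p there: 2:F, 3:T, 4:F. ✗
4: successors {4}; ¬p there: 4:F. ✗

{2}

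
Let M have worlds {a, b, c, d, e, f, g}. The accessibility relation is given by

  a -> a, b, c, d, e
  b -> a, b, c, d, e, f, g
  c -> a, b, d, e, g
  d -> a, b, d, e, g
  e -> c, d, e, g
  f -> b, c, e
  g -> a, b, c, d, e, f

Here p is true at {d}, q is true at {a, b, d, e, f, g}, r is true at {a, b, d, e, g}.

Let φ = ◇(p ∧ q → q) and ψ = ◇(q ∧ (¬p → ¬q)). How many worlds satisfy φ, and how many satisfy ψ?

For ◇(p ∧ q → q):
a: successors {a, b, c, d, e}; p ∧ q → q there: a:T, b:T, c:T, d:T, e:T. ✓
b: successors {a, b, c, d, e, f, g}; p ∧ q → q there: a:T, b:T, c:T, d:T, e:T, f:T, g:T. ✓
c: successors {a, b, d, e, g}; p ∧ q → q there: a:T, b:T, d:T, e:T, g:T. ✓
d: successors {a, b, d, e, g}; p ∧ q → q there: a:T, b:T, d:T, e:T, g:T. ✓
e: successors {c, d, e, g}; p ∧ q → q there: c:T, d:T, e:T, g:T. ✓
f: successors {b, c, e}; p ∧ q → q there: b:T, c:T, e:T. ✓
g: successors {a, b, c, d, e, f}; p ∧ q → q there: a:T, b:T, c:T, d:T, e:T, f:T. ✓
— 7 worlds.
For ◇(q ∧ (¬p → ¬q)):
a: successors {a, b, c, d, e}; q ∧ (¬p → ¬q) there: a:F, b:F, c:F, d:T, e:F. ✓
b: successors {a, b, c, d, e, f, g}; q ∧ (¬p → ¬q) there: a:F, b:F, c:F, d:T, e:F, f:F, g:F. ✓
c: successors {a, b, d, e, g}; q ∧ (¬p → ¬q) there: a:F, b:F, d:T, e:F, g:F. ✓
d: successors {a, b, d, e, g}; q ∧ (¬p → ¬q) there: a:F, b:F, d:T, e:F, g:F. ✓
e: successors {c, d, e, g}; q ∧ (¬p → ¬q) there: c:F, d:T, e:F, g:F. ✓
f: successors {b, c, e}; q ∧ (¬p → ¬q) there: b:F, c:F, e:F. ✗
g: successors {a, b, c, d, e, f}; q ∧ (¬p → ¬q) there: a:F, b:F, c:F, d:T, e:F, f:F. ✓
— 6 worlds.

7 and 6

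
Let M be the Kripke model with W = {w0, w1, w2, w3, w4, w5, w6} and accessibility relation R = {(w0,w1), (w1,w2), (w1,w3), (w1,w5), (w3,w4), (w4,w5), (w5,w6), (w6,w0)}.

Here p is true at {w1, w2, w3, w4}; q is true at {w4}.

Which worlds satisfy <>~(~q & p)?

{w1, w3, w4, w5, w6}

w0: successors {w1}; ~(~q & p) there: w1:F. ✗
w1: successors {w2, w3, w5}; ~(~q & p) there: w2:F, w3:F, w5:T. ✓
w2: no successors, so <>~(~q & p) fails. ✗
w3: successors {w4}; ~(~q & p) there: w4:T. ✓
w4: successors {w5}; ~(~q & p) there: w5:T. ✓
w5: successors {w6}; ~(~q & p) there: w6:T. ✓
w6: successors {w0}; ~(~q & p) there: w0:T. ✓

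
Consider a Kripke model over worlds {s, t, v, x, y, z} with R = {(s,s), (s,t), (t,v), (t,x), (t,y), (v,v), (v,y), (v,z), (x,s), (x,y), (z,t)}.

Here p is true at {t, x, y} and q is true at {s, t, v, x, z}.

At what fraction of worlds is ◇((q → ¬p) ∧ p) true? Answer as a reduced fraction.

1/2

s: successors {s, t}; (q → ¬p) ∧ p there: s:F, t:F. ✗
t: successors {v, x, y}; (q → ¬p) ∧ p there: v:F, x:F, y:T. ✓
v: successors {v, y, z}; (q → ¬p) ∧ p there: v:F, y:T, z:F. ✓
x: successors {s, y}; (q → ¬p) ∧ p there: s:F, y:T. ✓
y: no successors, so ◇((q → ¬p) ∧ p) fails. ✗
z: successors {t}; (q → ¬p) ∧ p there: t:F. ✗
That's 3 of 6 worlds, so 3/6 = 1/2.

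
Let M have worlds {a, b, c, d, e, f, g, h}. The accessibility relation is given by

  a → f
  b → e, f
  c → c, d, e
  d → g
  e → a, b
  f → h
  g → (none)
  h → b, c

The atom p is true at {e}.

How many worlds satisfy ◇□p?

a: successors {f}; □p there: f:F. ✗
b: successors {e, f}; □p there: e:F, f:F. ✗
c: successors {c, d, e}; □p there: c:F, d:F, e:F. ✗
d: successors {g}; □p there: g:T. ✓
e: successors {a, b}; □p there: a:F, b:F. ✗
f: successors {h}; □p there: h:F. ✗
g: no successors, so ◇□p fails. ✗
h: successors {b, c}; □p there: b:F, c:F. ✗
Satisfying worlds: {d}.

1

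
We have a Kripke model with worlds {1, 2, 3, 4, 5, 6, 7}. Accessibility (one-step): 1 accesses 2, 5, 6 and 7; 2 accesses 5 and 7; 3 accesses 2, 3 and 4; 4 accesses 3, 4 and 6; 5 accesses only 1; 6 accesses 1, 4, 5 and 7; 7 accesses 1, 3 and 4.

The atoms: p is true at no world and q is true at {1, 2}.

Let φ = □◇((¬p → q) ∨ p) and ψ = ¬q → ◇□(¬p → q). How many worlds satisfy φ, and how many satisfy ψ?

For □◇((¬p → q) ∨ p):
1: successors {2, 5, 6, 7}; ◇((¬p → q) ∨ p) there: 2:F, 5:T, 6:T, 7:T. ✗
2: successors {5, 7}; ◇((¬p → q) ∨ p) there: 5:T, 7:T. ✓
3: successors {2, 3, 4}; ◇((¬p → q) ∨ p) there: 2:F, 3:T, 4:F. ✗
4: successors {3, 4, 6}; ◇((¬p → q) ∨ p) there: 3:T, 4:F, 6:T. ✗
5: successors {1}; ◇((¬p → q) ∨ p) there: 1:T. ✓
6: successors {1, 4, 5, 7}; ◇((¬p → q) ∨ p) there: 1:T, 4:F, 5:T, 7:T. ✗
7: successors {1, 3, 4}; ◇((¬p → q) ∨ p) there: 1:T, 3:T, 4:F. ✗
— 2 worlds.
For ¬q → ◇□(¬p → q):
1: ¬q is F, ◇□(¬p → q) is T. ✓
2: ¬q is F, ◇□(¬p → q) is T. ✓
3: ¬q is T, ◇□(¬p → q) is F. ✗
4: ¬q is T, ◇□(¬p → q) is F. ✗
5: ¬q is T, ◇□(¬p → q) is F. ✗
6: ¬q is T, ◇□(¬p → q) is T. ✓
7: ¬q is T, ◇□(¬p → q) is F. ✗
— 3 worlds.

2 and 3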